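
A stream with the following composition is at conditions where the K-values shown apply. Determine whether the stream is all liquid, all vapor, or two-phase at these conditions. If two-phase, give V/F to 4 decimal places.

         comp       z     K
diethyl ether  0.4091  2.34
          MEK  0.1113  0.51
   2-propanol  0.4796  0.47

two-phase, V/F = 0.3419

ΣzᵢKᵢ = 1.2395; Σzᵢ/Kᵢ = 1.4135.
Both exceed 1, so a two-phase solution exists.
Newton iteration, ψ⁰ = 0.5:
  ψ = 0.5000: g = -0.08981, g' = -0.5597 → ψ = 0.3395
  ψ = 0.3395: g = 0.00139, g' = -0.5858 → ψ = 0.3419
Converged at ψ = 0.3419.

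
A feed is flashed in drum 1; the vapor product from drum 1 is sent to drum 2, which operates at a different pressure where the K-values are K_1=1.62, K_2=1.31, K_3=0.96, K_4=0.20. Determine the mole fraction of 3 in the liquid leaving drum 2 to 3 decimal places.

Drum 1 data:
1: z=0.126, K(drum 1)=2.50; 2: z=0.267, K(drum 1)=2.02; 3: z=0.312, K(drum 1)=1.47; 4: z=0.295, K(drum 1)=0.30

Drum 1:
Let ψ₁ = V/F and solve Σ zᵢ(Kᵢ−1)/(1+ψ₁(Kᵢ−1)) = 0.
Check two-phase: ΣzᵢKᵢ = 1.401 > 1 and Σzᵢ/Kᵢ = 1.378 > 1, so g(0) = 0.401 > 0 and g(1) = -0.378 < 0.
Newton iteration, ψ₁⁰ = 0.5:
  ψ₁ = 0.500: g = 0.0894, g' = -0.602 → ψ₁ = 0.649
  ψ₁ = 0.649: g = -0.0061, g' = -0.699 → ψ₁ = 0.640
Converged at ψ₁ = 0.640.
Drum-1 compositions:
  1: x = 0.064, y = 0.161
  2: x = 0.162, y = 0.326
  3: x = 0.240, y = 0.353
  4: x = 0.534, y = 0.160
Drum-2 feed = drum-1 vapor: z₂ = (0.1607, 0.3264, 0.3526, 0.1603).
Drum 2:
Let ψ₂ = V/F and solve Σ zᵢ(Kᵢ−1)/(1+ψ₂(Kᵢ−1)) = 0.
Check two-phase: ΣzᵢKᵢ = 1.059 > 1 and Σzᵢ/Kᵢ = 1.517 > 1, so g(0) = 0.059 > 0 and g(1) = -0.517 < 0.
Iterate (Newton) starting at ψ₂ = 0.5:
  ψ₂ = 0.500: g = -0.0644, g' = -0.345 → ψ₂ = 0.313
  ψ₂ = 0.313: g = -0.0097, g' = -0.253 → ψ₂ = 0.275
  ψ₂ = 0.275: g = -0.0002, g' = -0.241 → ψ₂ = 0.274
Converged at ψ₂ = 0.274.
  1: x = 0.137, y = 0.223
  2: x = 0.301, y = 0.394
  3: x = 0.357, y = 0.342
  4: x = 0.205, y = 0.041

x_3 (drum 2) = 0.357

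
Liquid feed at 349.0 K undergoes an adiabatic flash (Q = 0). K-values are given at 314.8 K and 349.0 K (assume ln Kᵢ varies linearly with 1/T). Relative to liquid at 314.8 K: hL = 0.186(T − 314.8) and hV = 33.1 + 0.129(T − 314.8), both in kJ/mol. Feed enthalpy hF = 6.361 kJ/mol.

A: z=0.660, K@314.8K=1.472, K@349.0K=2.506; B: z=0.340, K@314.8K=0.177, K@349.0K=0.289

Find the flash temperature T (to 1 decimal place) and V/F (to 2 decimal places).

T = 317.4 K, V/F = 0.18

Adiabatic flash: solve Rachford–Rice at each trial T, then check hF = ψ·hV(T) + (1−ψ)·hL(T).
  T = 314.8 K: K = (1.472, 0.177), RR gives ψ = 0.082, H_out = 2.701 kJ/mol
  T = 349.0 K: K = (2.506, 0.289), RR gives ψ = 0.703, H_out = 28.245 kJ/mol
  T = 331.9 K: K = (1.947, 0.229), RR gives ψ = 0.497, H_out = 19.150 kJ/mol
  T = 323.4 K: K = (1.701, 0.202), RR gives ψ = 0.342, H_out = 12.752 kJ/mol
  T = 319.1 K: K = (1.584, 0.189), RR gives ψ = 0.232, H_out = 8.412 kJ/mol
  T = 317.0 K: K = (1.529, 0.183), RR gives ψ = 0.165, H_out = 5.843 kJ/mol
Linear interpolation between T = 317.0 (H_out = 5.843) and T = 319.1 (H_out = 8.412) on hF = 6.361 gives T ≈ 317.4 K, at which ψ = 0.18.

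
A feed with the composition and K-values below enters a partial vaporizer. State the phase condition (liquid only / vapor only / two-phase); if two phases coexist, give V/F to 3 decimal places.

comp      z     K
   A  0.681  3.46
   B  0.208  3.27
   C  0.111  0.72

vapor only

ΣzᵢKᵢ = 3.116; Σzᵢ/Kᵢ = 0.415.
Since Σzᵢ/Kᵢ < 1 the mixture is above its dew point — single vapor phase.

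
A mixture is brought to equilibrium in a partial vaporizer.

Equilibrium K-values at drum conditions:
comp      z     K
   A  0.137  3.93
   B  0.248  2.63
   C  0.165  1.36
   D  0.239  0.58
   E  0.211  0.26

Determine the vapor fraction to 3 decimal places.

Rachford–Rice: g(ψ) = Σ zᵢ(Kᵢ−1)/(1+ψ(Kᵢ−1)) = 0.
g(0) = ΣzᵢKᵢ − 1 = 0.609 and g(1) = 1 − Σzᵢ/Kᵢ = -0.474, so a root lies in (0, 1).
Newton iteration, ψ⁰ = 0.5:
  ψ = 0.500: g = 0.0610, g' = -0.768 → ψ = 0.579
Converged at ψ = 0.579.

ψ = 0.579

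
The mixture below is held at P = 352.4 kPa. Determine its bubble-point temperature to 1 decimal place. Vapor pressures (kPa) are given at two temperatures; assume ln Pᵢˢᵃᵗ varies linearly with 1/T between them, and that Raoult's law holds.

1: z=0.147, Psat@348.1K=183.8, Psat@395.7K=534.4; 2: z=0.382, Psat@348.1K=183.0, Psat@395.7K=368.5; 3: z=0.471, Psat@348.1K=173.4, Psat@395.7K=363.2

T = 388.8 K

Bubble-point temperature: ΣzᵢPᵢˢᵃᵗ(T) = P. Interpolate ln Pᵢˢᵃᵗ = aᵢ + bᵢ/T.
  T = 348.1 K: ΣzᵢPᵢˢᵃᵗ = 178.60 kPa
  T = 395.7 K: ΣzᵢPᵢˢᵃᵗ = 390.39 kPa
  T = 371.9 K: ΣzᵢPᵢˢᵃᵗ = 270.15 kPa
  T = 383.8 K: ΣzᵢPᵢˢᵃᵗ = 326.44 kPa
  T = 389.8 K: ΣzᵢPᵢˢᵃᵗ = 357.70 kPa
  T = 386.8 K: ΣzᵢPᵢˢᵃᵗ = 341.83 kPa
  T = 388.3 K: ΣzᵢPᵢˢᵃᵗ = 349.70 kPa
Interpolating between 388.3 K and 389.8 K gives T ≈ 388.8 K.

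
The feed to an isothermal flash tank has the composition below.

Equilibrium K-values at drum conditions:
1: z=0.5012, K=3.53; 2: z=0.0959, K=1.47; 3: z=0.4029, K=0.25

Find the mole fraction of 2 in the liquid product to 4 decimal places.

Let ψ = V/F and solve Σ zᵢ(Kᵢ−1)/(1+ψ(Kᵢ−1)) = 0.
Feasibility: ΣzᵢKᵢ = 2.0109, Σzᵢ/Kᵢ = 1.8188 — both > 1, two phases present.
Iterate (Newton) starting at ψ = 0.5:
  ψ = 0.5000: g = 0.11286, g' = -1.2194 → ψ = 0.5925
  ψ = 0.5925: g = -0.00124, g' = -1.2608 → ψ = 0.5916
Converged at ψ = 0.5916.
Compositions from xᵢ = zᵢ/(1+ψ(Kᵢ−1)), yᵢ = Kᵢxᵢ:
  1: x = 0.2007, y = 0.7086
  2: x = 0.0750, y = 0.1103
  3: x = 0.7242, y = 0.1811

x_2 = 0.0750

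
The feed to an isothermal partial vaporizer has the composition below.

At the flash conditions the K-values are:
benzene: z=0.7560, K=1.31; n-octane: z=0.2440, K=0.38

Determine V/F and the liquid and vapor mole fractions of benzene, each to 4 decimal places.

V/F = 0.4323, x_benzene = 0.6667, y_benzene = 0.8733

Material balance + equilibrium reduce to Σ zᵢ(Kᵢ−1)/(1+V/F(Kᵢ−1)) = 0.
Feasibility: ΣzᵢKᵢ = 1.0831, Σzᵢ/Kᵢ = 1.2192 — both > 1, two phases present.
Binary case is linear: z₁(K₁−1)(1+V/F(K₂−1)) + z₂(K₂−1)(1+V/F(K₁−1)) = 0
⇒ V/F = [z₁(K₁−1)+z₂(K₂−1)] / [−(K₁−1)(K₂−1)] = 0.08308/0.19220 = 0.4323
Compositions from xᵢ = zᵢ/(1+V/F(Kᵢ−1)), yᵢ = Kᵢxᵢ:
  benzene: x = 0.6667, y = 0.8733
  n-octane: x = 0.3333, y = 0.1267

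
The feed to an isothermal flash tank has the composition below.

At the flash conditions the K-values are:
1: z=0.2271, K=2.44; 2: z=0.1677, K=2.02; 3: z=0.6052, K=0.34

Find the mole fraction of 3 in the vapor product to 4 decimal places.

y_3 = 0.2230

Iterate (Newton) starting at ψ = 0.5:
  ψ = 0.5000: g = -0.29276, g' = -0.8230 → ψ = 0.1443
  ψ = 0.1443: g = -0.02158, g' = -0.7775 → ψ = 0.1165
  ψ = 0.1165: g = 0.00022, g' = -0.7941 → ψ = 0.1168
Converged at ψ = 0.1168.
Compositions from xᵢ = zᵢ/(1+ψ(Kᵢ−1)), yᵢ = Kᵢxᵢ:
  1: x = 0.1944, y = 0.4744
  2: x = 0.1498, y = 0.3027
  3: x = 0.6557, y = 0.2230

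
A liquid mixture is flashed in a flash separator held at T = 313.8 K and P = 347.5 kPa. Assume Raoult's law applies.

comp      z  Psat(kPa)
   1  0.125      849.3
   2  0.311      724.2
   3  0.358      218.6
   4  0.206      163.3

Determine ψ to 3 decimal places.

Raoult's law: Kᵢ = Pᵢˢᵃᵗ/P = Pᵢˢᵃᵗ/347.5.
  K_1 = 849.3/347.5 = 2.44403, K_2 = 724.2/347.5 = 2.08403, K_3 = 218.6/347.5 = 0.62906, K_4 = 163.3/347.5 = 0.46993
Iterate (Newton) starting at ψ = 0.5:
  ψ = 0.500: g = 0.0118, g' = -0.423 → ψ = 0.528
Converged at ψ = 0.528.

ψ = 0.528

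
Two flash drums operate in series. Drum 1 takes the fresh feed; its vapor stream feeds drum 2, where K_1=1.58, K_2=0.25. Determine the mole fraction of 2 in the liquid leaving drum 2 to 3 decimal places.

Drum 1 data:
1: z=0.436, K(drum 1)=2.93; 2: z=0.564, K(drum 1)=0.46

x_2 (drum 2) = 0.436

Drum 1:
Material balance + equilibrium reduce to Σ zᵢ(Kᵢ−1)/(1+ψ₁(Kᵢ−1)) = 0.
Check two-phase: ΣzᵢKᵢ = 1.537 > 1 and Σzᵢ/Kᵢ = 1.375 > 1, so g(0) = 0.537 > 0 and g(1) = -0.375 < 0.
Binary case is linear: z₁(K₁−1)(1+ψ₁(K₂−1)) + z₂(K₂−1)(1+ψ₁(K₁−1)) = 0
⇒ ψ₁ = [z₁(K₁−1)+z₂(K₂−1)] / [−(K₁−1)(K₂−1)] = 0.5369/1.0422 = 0.515
Drum-1 compositions:
  1: x = 0.219, y = 0.641
  2: x = 0.781, y = 0.359
Drum-2 feed = drum-1 vapor: z₂ = (0.6406, 0.3594).
Drum 2:
Rachford–Rice: g(ψ₂) = Σ zᵢ(Kᵢ−1)/(1+ψ₂(Kᵢ−1)) = 0.
Check two-phase: ΣzᵢKᵢ = 1.102 > 1 and Σzᵢ/Kᵢ = 1.843 > 1, so g(0) = 0.102 > 0 and g(1) = -0.843 < 0.
Binary case is linear: z₁(K₁−1)(1+ψ₂(K₂−1)) + z₂(K₂−1)(1+ψ₂(K₁−1)) = 0
⇒ ψ₂ = [z₁(K₁−1)+z₂(K₂−1)] / [−(K₁−1)(K₂−1)] = 0.1020/0.4350 = 0.234
  1: x = 0.564, y = 0.891
  2: x = 0.436, y = 0.109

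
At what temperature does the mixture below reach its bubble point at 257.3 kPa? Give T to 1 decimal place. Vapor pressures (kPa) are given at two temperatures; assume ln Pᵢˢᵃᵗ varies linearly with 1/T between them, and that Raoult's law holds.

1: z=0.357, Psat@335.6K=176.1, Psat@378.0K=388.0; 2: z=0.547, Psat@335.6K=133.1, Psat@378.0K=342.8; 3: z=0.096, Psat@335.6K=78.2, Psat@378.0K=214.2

Bubble-point temperature: ΣzᵢPᵢˢᵃᵗ(T) = P. Interpolate ln Pᵢˢᵃᵗ = aᵢ + bᵢ/T.
  T = 335.6 K: ΣzᵢPᵢˢᵃᵗ = 143.18 kPa
  T = 378.0 K: ΣzᵢPᵢˢᵃᵗ = 346.59 kPa
  T = 356.8 K: ΣzᵢPᵢˢᵃᵗ = 228.51 kPa
  T = 367.4 K: ΣzᵢPᵢˢᵃᵗ = 283.07 kPa
  T = 362.1 K: ΣzᵢPᵢˢᵃᵗ = 254.72 kPa
  T = 364.8 K: ΣzᵢPᵢˢᵃᵗ = 268.88 kPa
Interpolating between 362.1 K and 364.8 K gives T ≈ 362.6 K.

T = 362.6 K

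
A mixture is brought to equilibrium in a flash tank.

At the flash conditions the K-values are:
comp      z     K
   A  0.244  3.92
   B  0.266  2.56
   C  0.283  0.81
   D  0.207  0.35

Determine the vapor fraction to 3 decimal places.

ψ = 0.874

Newton iteration, ψ⁰ = 0.5:
  ψ = 0.500: g = 0.2640, g' = -0.753 → ψ = 0.851
  ψ = 0.851: g = 0.0176, g' = -0.743 → ψ = 0.875
  ψ = 0.875: g = -0.0002, g' = -0.765 → ψ = 0.874
Converged at ψ = 0.874.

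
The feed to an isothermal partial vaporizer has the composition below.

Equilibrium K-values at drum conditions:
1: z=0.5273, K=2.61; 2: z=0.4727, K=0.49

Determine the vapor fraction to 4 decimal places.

ψ = 0.7403

Binary case is linear: z₁(K₁−1)(1+ψ(K₂−1)) + z₂(K₂−1)(1+ψ(K₁−1)) = 0
⇒ ψ = [z₁(K₁−1)+z₂(K₂−1)] / [−(K₁−1)(K₂−1)] = 0.60788/0.82110 = 0.7403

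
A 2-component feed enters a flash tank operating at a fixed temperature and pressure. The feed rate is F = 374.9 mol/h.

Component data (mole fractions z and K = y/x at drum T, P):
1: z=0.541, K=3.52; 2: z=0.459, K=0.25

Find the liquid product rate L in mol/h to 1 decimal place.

Rachford–Rice: g(ψ) = Σ zᵢ(Kᵢ−1)/(1+ψ(Kᵢ−1)) = 0.
g(0) = ΣzᵢKᵢ − 1 = 1.019 and g(1) = 1 − Σzᵢ/Kᵢ = -0.990, so a root lies in (0, 1).
Binary case is linear: z₁(K₁−1)(1+ψ(K₂−1)) + z₂(K₂−1)(1+ψ(K₁−1)) = 0
⇒ ψ = [z₁(K₁−1)+z₂(K₂−1)] / [−(K₁−1)(K₂−1)] = 1.0191/1.8900 = 0.539
Then V = ψ·F = 0.5392·374.9 = 202.1 mol/h and L = F − V = 172.8 mol/h.

L = 172.8 mol/h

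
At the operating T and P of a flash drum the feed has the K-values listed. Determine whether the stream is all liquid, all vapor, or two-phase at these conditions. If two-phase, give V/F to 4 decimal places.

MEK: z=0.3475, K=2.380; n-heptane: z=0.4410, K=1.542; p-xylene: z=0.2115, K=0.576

ΣzᵢKᵢ = 1.6289; Σzᵢ/Kᵢ = 0.7992.
Since Σzᵢ/Kᵢ < 1 the mixture is above its dew point — single vapor phase.

all vapor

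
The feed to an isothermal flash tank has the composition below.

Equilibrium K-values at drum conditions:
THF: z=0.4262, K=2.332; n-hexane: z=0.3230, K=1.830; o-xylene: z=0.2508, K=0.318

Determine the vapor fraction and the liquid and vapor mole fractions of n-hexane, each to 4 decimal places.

ψ = 0.8679, x_n-hexane = 0.1878, y_n-hexane = 0.3436

Material balance + equilibrium reduce to Σ zᵢ(Kᵢ−1)/(1+ψ(Kᵢ−1)) = 0.
Check two-phase: ΣzᵢKᵢ = 1.6647 > 1 and Σzᵢ/Kᵢ = 1.1479 > 1, so g(0) = 0.6647 > 0 and g(1) = -0.1479 < 0.
Newton iteration, ψ⁰ = 0.4:
  ψ = 0.4000: g = 0.33642, g' = -0.6679 → ψ = 0.9037
  ψ = 0.9037: g = -0.03505, g' = -1.0209 → ψ = 0.8694
  ψ = 0.8694: g = -0.00141, g' = -0.9414 → ψ = 0.8679
Converged at ψ = 0.8679.
Compositions from xᵢ = zᵢ/(1+ψ(Kᵢ−1)), yᵢ = Kᵢxᵢ:
  THF: x = 0.1977, y = 0.4610
  n-hexane: x = 0.1878, y = 0.3436
  o-xylene: x = 0.6146, y = 0.1954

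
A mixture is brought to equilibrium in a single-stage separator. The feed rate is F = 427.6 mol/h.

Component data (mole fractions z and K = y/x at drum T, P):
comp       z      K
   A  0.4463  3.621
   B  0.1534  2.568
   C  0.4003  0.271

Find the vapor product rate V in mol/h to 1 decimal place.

V = 277.0 mol/h

Material balance + equilibrium reduce to Σ zᵢ(Kᵢ−1)/(1+β(Kᵢ−1)) = 0.
Feasibility: ΣzᵢKᵢ = 2.1185, Σzᵢ/Kᵢ = 1.6601 — both > 1, two phases present.
Newton iteration, β⁰ = 0.5:
  β = 0.5000: g = 0.18191, g' = -1.2196 → β = 0.6492
  β = 0.6492: g = -0.00177, g' = -1.2794 → β = 0.6478
Converged at β = 0.6478.
Then V = β·F = 0.6478·427.6 = 277.0 mol/h and L = F − V = 150.6 mol/h.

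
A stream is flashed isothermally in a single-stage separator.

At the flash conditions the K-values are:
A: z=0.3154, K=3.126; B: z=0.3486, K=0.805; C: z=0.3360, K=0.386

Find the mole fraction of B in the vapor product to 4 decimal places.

y_B = 0.3059

Let ψ = V/F and solve Σ zᵢ(Kᵢ−1)/(1+ψ(Kᵢ−1)) = 0.
Feasibility: ΣzᵢKᵢ = 1.3963, Σzᵢ/Kᵢ = 1.4044 — both > 1, two phases present.
Iterate (Newton) starting at ψ = 0.5:
  ψ = 0.5000: g = -0.04799, g' = -0.6150 → ψ = 0.4220
  ψ = 0.4220: g = 0.00093, g' = -0.6426 → ψ = 0.4234
Converged at ψ = 0.4234.
Compositions from xᵢ = zᵢ/(1+ψ(Kᵢ−1)), yᵢ = Kᵢxᵢ:
  A: x = 0.1660, y = 0.5189
  B: x = 0.3800, y = 0.3059
  C: x = 0.4540, y = 0.1753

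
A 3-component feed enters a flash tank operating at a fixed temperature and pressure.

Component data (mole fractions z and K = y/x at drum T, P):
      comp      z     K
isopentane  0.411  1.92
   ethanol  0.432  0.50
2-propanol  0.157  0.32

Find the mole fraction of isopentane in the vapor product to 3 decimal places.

y_isopentane = 0.717

Material balance + equilibrium reduce to Σ zᵢ(Kᵢ−1)/(1+ψ(Kᵢ−1)) = 0.
Feasibility: ΣzᵢKᵢ = 1.055, Σzᵢ/Kᵢ = 1.569 — both > 1, two phases present.
Newton iteration, ψ⁰ = 0.5:
  ψ = 0.500: g = -0.1908, g' = -0.522 → ψ = 0.134
  ψ = 0.134: g = -0.0126, g' = -0.488 → ψ = 0.109
Converged at ψ = 0.109.
Compositions from xᵢ = zᵢ/(1+ψ(Kᵢ−1)), yᵢ = Kᵢxᵢ:
  isopentane: x = 0.374, y = 0.717
  ethanol: x = 0.457, y = 0.228
  2-propanol: x = 0.170, y = 0.054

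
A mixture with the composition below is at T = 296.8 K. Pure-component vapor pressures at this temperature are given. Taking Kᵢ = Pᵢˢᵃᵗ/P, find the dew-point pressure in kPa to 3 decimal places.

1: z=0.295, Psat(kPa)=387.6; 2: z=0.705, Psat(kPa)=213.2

At the dew point ψ → 1, so Σzᵢ/Kᵢ = 1 with Kᵢ = Pᵢˢᵃᵗ/P ⇒ 1/P = Σzᵢ/Pᵢˢᵃᵗ.
1/P = 0.295/387.6 + 0.705/213.2 = 0.004068 ⇒ P = 245.830 kPa

Pdew = 245.830 kPa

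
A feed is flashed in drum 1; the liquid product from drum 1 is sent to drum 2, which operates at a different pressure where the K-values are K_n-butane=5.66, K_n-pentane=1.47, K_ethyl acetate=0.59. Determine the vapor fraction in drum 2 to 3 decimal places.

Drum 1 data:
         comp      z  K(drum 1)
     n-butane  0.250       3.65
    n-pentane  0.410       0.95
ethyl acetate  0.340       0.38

V/F (drum 2) = 0.725

Drum 1:
Let ψ₁ = V/F and solve Σ zᵢ(Kᵢ−1)/(1+ψ₁(Kᵢ−1)) = 0.
g(0) = ΣzᵢKᵢ − 1 = 0.431 and g(1) = 1 − Σzᵢ/Kᵢ = -0.395, so a root lies in (0, 1).
Newton iteration, ψ₁⁰ = 0.57:
  ψ₁ = 0.570: g = -0.0832, g' = -0.592 → ψ₁ = 0.429
  ψ₁ = 0.429: g = 0.0016, g' = -0.628 → ψ₁ = 0.432
Converged at ψ₁ = 0.432.
Drum-1 compositions:
  n-butane: x = 0.117, y = 0.425
  n-pentane: x = 0.419, y = 0.398
  ethyl acetate: x = 0.464, y = 0.176
Drum-2 feed = drum-1 liquid: z₂ = (0.1166, 0.4191, 0.4644).
Drum 2:
Newton–Raphson from ψ₂ = 0.5:
  ψ₂ = 0.500: g = 0.0831, g' = -0.412 → ψ₂ = 0.701
  ψ₂ = 0.701: g = 0.0081, g' = -0.345 → ψ₂ = 0.725
Converged at ψ₂ = 0.725.
  n-butane: x = 0.027, y = 0.151
  n-pentane: x = 0.313, y = 0.459
  ethyl acetate: x = 0.661, y = 0.390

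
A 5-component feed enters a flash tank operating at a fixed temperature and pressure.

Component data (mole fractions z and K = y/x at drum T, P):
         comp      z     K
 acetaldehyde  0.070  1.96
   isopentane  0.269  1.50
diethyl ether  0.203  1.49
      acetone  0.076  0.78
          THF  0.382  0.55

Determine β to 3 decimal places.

β = 0.467

Material balance + equilibrium reduce to Σ zᵢ(Kᵢ−1)/(1+β(Kᵢ−1)) = 0.
Check two-phase: ΣzᵢKᵢ = 1.113 > 1 and Σzᵢ/Kᵢ = 1.143 > 1, so g(0) = 0.113 > 0 and g(1) = -0.143 < 0.
Newton iteration, β⁰ = 0.51:
  β = 0.510: g = -0.0101, g' = -0.238 → β = 0.468
  β = 0.468: g = -0.0000, g' = -0.236 → β = 0.467
Converged at β = 0.467.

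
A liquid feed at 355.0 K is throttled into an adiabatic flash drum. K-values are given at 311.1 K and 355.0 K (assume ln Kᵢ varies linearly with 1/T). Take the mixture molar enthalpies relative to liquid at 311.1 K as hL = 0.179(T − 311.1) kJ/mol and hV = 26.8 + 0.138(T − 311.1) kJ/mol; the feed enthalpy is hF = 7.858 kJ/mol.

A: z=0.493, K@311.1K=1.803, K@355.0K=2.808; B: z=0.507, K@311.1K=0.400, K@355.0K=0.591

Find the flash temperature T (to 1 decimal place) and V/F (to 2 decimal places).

Adiabatic flash: solve Rachford–Rice at each trial T, then check hF = ψ·hV(T) + (1−ψ)·hL(T).
  T = 311.1 K: K = (1.803, 0.400), RR gives ψ = 0.190, H_out = 5.100 kJ/mol
  T = 355.0 K: K = (2.808, 0.591), RR gives ψ = 0.925, H_out = 30.982 kJ/mol
  T = 333.1 K: K = (2.284, 0.493), RR gives ψ = 0.577, H_out = 18.883 kJ/mol
  T = 322.1 K: K = (2.038, 0.446), RR gives ψ = 0.401, H_out = 12.523 kJ/mol
  T = 316.6 K: K = (1.919, 0.423), RR gives ψ = 0.302, H_out = 9.008 kJ/mol
  T = 313.9 K: K = (1.862, 0.411), RR gives ψ = 0.249, H_out = 7.149 kJ/mol
  T = 315.2 K: K = (1.889, 0.417), RR gives ψ = 0.275, H_out = 8.057 kJ/mol
Linear interpolation between T = 313.9 (H_out = 7.149) and T = 315.2 (H_out = 8.057) on hF = 7.858 gives T ≈ 314.9 K, at which ψ = 0.27.

T = 314.9 K, V/F = 0.27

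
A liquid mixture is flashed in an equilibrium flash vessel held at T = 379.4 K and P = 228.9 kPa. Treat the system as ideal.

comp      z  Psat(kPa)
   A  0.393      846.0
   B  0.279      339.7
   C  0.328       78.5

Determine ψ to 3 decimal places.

ψ = 0.777

Raoult's law: Kᵢ = Pᵢˢᵃᵗ/P = Pᵢˢᵃᵗ/228.9.
  K_A = 846.0/228.9 = 3.69594, K_B = 339.7/228.9 = 1.48405, K_C = 78.5/228.9 = 0.34294
Let ψ = V/F and solve Σ zᵢ(Kᵢ−1)/(1+ψ(Kᵢ−1)) = 0.
Feasibility: ΣzᵢKᵢ = 1.979, Σzᵢ/Kᵢ = 1.251 — both > 1, two phases present.
Newton–Raphson from ψ = 0.5:
  ψ = 0.500: g = 0.2390, g' = -0.875 → ψ = 0.773
  ψ = 0.773: g = 0.0036, g' = -0.920 → ψ = 0.777
Converged at ψ = 0.777.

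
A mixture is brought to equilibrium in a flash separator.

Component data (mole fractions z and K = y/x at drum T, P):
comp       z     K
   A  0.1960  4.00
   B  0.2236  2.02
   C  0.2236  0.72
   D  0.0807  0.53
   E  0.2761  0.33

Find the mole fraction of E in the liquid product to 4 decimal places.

Let ψ = V/F and solve Σ zᵢ(Kᵢ−1)/(1+ψ(Kᵢ−1)) = 0.
Feasibility: ΣzᵢKᵢ = 1.5305, Σzᵢ/Kᵢ = 1.4592 — both > 1, two phases present.
Newton iteration, ψ⁰ = 0.68:
  ψ = 0.6800: g = -0.14479, g' = -0.7554 → ψ = 0.4883
  ψ = 0.4883: g = -0.00592, g' = -0.7213 → ψ = 0.4801
Converged at ψ = 0.4801.
Compositions from xᵢ = zᵢ/(1+ψ(Kᵢ−1)), yᵢ = Kᵢxᵢ:
  A: x = 0.0803, y = 0.3213
  B: x = 0.1501, y = 0.3032
  C: x = 0.2583, y = 0.1860
  D: x = 0.1042, y = 0.0552
  E: x = 0.4070, y = 0.1343

x_E = 0.4070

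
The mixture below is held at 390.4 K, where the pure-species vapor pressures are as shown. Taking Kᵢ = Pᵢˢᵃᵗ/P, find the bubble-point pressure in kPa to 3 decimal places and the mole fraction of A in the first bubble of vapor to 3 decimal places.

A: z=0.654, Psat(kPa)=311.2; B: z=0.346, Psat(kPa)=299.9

At the bubble point ψ → 0, so ΣzᵢKᵢ = 1 with Kᵢ = Pᵢˢᵃᵗ/P ⇒ P = ΣzᵢPᵢˢᵃᵗ.
P = 0.654·311.2 + 0.346·299.9 = 307.290 kPa
yᵢ = zᵢPᵢˢᵃᵗ/P ⇒ y_A = 0.654·311.2/307.290 = 0.662

Pbub = 307.290 kPa, y_A = 0.662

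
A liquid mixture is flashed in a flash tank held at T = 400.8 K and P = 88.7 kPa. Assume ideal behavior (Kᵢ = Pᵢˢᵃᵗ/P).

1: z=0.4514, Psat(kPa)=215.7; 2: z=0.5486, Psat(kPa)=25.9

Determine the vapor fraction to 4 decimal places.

ψ = 0.2544

Raoult's law: Kᵢ = Pᵢˢᵃᵗ/P = Pᵢˢᵃᵗ/88.7.
  K_1 = 215.7/88.7 = 2.431793, K_2 = 25.9/88.7 = 0.291995
Material balance + equilibrium reduce to Σ zᵢ(Kᵢ−1)/(1+ψ(Kᵢ−1)) = 0.
Feasibility: ΣzᵢKᵢ = 1.2579, Σzᵢ/Kᵢ = 2.0644 — both > 1, two phases present.
Binary case is linear: z₁(K₁−1)(1+ψ(K₂−1)) + z₂(K₂−1)(1+ψ(K₁−1)) = 0
⇒ ψ = [z₁(K₁−1)+z₂(K₂−1)] / [−(K₁−1)(K₂−1)] = 0.25790/1.01372 = 0.2544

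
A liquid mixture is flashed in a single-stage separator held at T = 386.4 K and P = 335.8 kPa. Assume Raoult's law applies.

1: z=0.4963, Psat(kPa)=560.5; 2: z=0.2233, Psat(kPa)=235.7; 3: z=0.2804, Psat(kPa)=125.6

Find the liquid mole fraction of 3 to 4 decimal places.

Raoult's law: Kᵢ = Pᵢˢᵃᵗ/P = Pᵢˢᵃᵗ/335.8.
  K_1 = 560.5/335.8 = 1.669148, K_2 = 235.7/335.8 = 0.701906, K_3 = 125.6/335.8 = 0.374032
Let ψ = V/F and solve Σ zᵢ(Kᵢ−1)/(1+ψ(Kᵢ−1)) = 0.
Check two-phase: ΣzᵢKᵢ = 1.0900 > 1 and Σzᵢ/Kᵢ = 1.3651 > 1, so g(0) = 0.0900 > 0 and g(1) = -0.3651 < 0.
Newton iteration, ψ⁰ = 0.5:
  ψ = 0.5000: g = -0.08486, g' = -0.3850 → ψ = 0.2795
  ψ = 0.2795: g = -0.00560, g' = -0.3427 → ψ = 0.2632
Converged at ψ = 0.2632.
Compositions from xᵢ = zᵢ/(1+ψ(Kᵢ−1)), yᵢ = Kᵢxᵢ:
  1: x = 0.4220, y = 0.7044
  2: x = 0.2423, y = 0.1701
  3: x = 0.3357, y = 0.1256

x_3 = 0.3357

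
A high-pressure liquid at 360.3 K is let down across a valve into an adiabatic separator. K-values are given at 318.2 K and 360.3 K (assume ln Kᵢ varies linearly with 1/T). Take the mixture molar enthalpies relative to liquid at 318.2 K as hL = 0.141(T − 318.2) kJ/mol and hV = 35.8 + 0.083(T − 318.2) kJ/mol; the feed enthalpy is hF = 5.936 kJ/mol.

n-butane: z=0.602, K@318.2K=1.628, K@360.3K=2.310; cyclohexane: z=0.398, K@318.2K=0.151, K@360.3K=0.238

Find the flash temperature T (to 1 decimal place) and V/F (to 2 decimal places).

Adiabatic flash: solve Rachford–Rice at each trial T, then check hF = ψ·hV(T) + (1−ψ)·hL(T).
  T = 318.2 K: K = (1.628, 0.151), RR gives ψ = 0.075, H_out = 2.696 kJ/mol
  T = 360.3 K: K = (2.310, 0.238), RR gives ψ = 0.486, H_out = 22.155 kJ/mol
  T = 339.2 K: K = (1.960, 0.192), RR gives ψ = 0.330, H_out = 14.388 kJ/mol
  T = 328.7 K: K = (1.791, 0.171), RR gives ψ = 0.223, H_out = 9.338 kJ/mol
  T = 323.4 K: K = (1.708, 0.161), RR gives ψ = 0.155, H_out = 6.250 kJ/mol
  T = 320.8 K: K = (1.668, 0.156), RR gives ψ = 0.117, H_out = 4.549 kJ/mol
  T = 322.1 K: K = (1.688, 0.158), RR gives ψ = 0.137, H_out = 5.417 kJ/mol
Linear interpolation between T = 322.1 (H_out = 5.417) and T = 323.4 (H_out = 6.250) on hF = 5.936 gives T ≈ 322.9 K, at which ψ = 0.15.

T = 322.9 K, V/F = 0.15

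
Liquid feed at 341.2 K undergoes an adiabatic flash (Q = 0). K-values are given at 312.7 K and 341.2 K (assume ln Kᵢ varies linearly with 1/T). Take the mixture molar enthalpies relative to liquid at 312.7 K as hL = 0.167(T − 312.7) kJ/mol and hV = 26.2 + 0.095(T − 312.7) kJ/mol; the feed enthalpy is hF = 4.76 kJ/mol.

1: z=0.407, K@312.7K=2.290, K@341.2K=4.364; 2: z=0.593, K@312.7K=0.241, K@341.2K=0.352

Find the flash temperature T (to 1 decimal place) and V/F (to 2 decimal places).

T = 316.7 K, V/F = 0.16

Adiabatic flash: solve Rachford–Rice at each trial T, then check hF = ψ·hV(T) + (1−ψ)·hL(T).
  T = 312.7 K: K = (2.290, 0.241), RR gives ψ = 0.077, H_out = 2.005 kJ/mol
  T = 341.2 K: K = (4.364, 0.352), RR gives ψ = 0.452, H_out = 15.670 kJ/mol
  T = 326.9 K: K = (3.202, 0.293), RR gives ψ = 0.307, H_out = 10.096 kJ/mol
  T = 319.8 K: K = (2.718, 0.267), RR gives ψ = 0.210, H_out = 6.574 kJ/mol
  T = 316.2 K: K = (2.494, 0.253), RR gives ψ = 0.148, H_out = 4.433 kJ/mol
  T = 318.0 K: K = (2.604, 0.260), RR gives ψ = 0.180, H_out = 5.541 kJ/mol
Linear interpolation between T = 316.2 (H_out = 4.433) and T = 318.0 (H_out = 5.541) on hF = 4.76 gives T ≈ 316.7 K, at which ψ = 0.16.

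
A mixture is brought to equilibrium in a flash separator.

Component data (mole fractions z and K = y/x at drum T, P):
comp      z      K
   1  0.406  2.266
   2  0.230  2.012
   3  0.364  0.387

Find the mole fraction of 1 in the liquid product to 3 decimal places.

Iterate (Newton) starting at ψ = 0.5:
  ψ = 0.500: g = 0.1476, g' = -0.632 → ψ = 0.733
  ψ = 0.733: g = -0.0052, g' = -0.704 → ψ = 0.726
Converged at ψ = 0.726.
Compositions from xᵢ = zᵢ/(1+ψ(Kᵢ−1)), yᵢ = Kᵢxᵢ:
  1: x = 0.212, y = 0.479
  2: x = 0.133, y = 0.267
  3: x = 0.656, y = 0.254

x_1 = 0.212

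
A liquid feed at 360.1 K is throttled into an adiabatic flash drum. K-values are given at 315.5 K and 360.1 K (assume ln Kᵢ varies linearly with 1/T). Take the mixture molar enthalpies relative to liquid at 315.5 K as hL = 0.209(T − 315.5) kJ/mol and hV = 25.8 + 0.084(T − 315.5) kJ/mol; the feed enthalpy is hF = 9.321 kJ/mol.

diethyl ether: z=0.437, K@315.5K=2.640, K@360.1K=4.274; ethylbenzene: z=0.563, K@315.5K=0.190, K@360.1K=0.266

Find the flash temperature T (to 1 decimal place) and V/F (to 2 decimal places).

T = 327.7 K, V/F = 0.28

Adiabatic flash: solve Rachford–Rice at each trial T, then check hF = ψ·hV(T) + (1−ψ)·hL(T).
  T = 315.5 K: K = (2.640, 0.190), RR gives ψ = 0.196, H_out = 5.062 kJ/mol
  T = 360.1 K: K = (4.274, 0.266), RR gives ψ = 0.423, H_out = 17.885 kJ/mol
  T = 337.8 K: K = (3.413, 0.227), RR gives ψ = 0.332, H_out = 12.306 kJ/mol
  T = 326.6 K: K = (3.013, 0.208), RR gives ψ = 0.272, H_out = 8.969 kJ/mol
  T = 332.2 K: K = (3.210, 0.218), RR gives ψ = 0.304, H_out = 10.698 kJ/mol
  T = 329.4 K: K = (3.111, 0.213), RR gives ψ = 0.289, H_out = 9.850 kJ/mol
  T = 328.0 K: K = (3.062, 0.211), RR gives ψ = 0.281, H_out = 9.414 kJ/mol
Linear interpolation between T = 326.6 (H_out = 8.969) and T = 328.0 (H_out = 9.414) on hF = 9.321 gives T ≈ 327.7 K, at which ψ = 0.28.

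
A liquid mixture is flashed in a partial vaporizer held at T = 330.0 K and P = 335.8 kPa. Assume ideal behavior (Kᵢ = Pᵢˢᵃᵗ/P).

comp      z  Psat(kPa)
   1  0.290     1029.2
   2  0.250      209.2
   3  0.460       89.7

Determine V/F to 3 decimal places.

V/F = 0.130

Raoult's law: Kᵢ = Pᵢˢᵃᵗ/P = Pᵢˢᵃᵗ/335.8.
  K_1 = 1029.2/335.8 = 3.06492, K_2 = 209.2/335.8 = 0.62299, K_3 = 89.7/335.8 = 0.26712
Iterate (Newton) starting at V/F = 0.61:
  V/F = 0.610: g = -0.4671, g' = -1.110 → V/F = 0.189
  V/F = 0.189: g = -0.0624, g' = -1.013 → V/F = 0.128
  V/F = 0.128: g = 0.0029, g' = -1.114 → V/F = 0.130
Converged at V/F = 0.130.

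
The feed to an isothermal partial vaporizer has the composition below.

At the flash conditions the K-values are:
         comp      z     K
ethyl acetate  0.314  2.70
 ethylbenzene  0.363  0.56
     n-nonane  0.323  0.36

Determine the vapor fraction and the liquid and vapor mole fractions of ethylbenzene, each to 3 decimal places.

ψ = 0.182, x_ethylbenzene = 0.395, y_ethylbenzene = 0.221

Material balance + equilibrium reduce to Σ zᵢ(Kᵢ−1)/(1+ψ(Kᵢ−1)) = 0.
Check two-phase: ΣzᵢKᵢ = 1.167 > 1 and Σzᵢ/Kᵢ = 1.662 > 1, so g(0) = 0.167 > 0 and g(1) = -0.662 < 0.
Iterate (Newton) starting at ψ = 0.5:
  ψ = 0.500: g = -0.2202, g' = -0.667 → ψ = 0.170
  ψ = 0.170: g = 0.0098, g' = -0.795 → ψ = 0.182
Converged at ψ = 0.182.
Compositions from xᵢ = zᵢ/(1+ψ(Kᵢ−1)), yᵢ = Kᵢxᵢ:
  ethyl acetate: x = 0.240, y = 0.647
  ethylbenzene: x = 0.395, y = 0.221
  n-nonane: x = 0.366, y = 0.132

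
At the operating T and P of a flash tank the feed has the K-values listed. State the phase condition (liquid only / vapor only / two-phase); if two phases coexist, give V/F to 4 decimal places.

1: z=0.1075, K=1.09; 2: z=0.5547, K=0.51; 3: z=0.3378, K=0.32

liquid only

ΣzᵢKᵢ = 0.5082; Σzᵢ/Kᵢ = 2.2419.
Since ΣzᵢKᵢ < 1 the mixture is below its bubble point — single liquid phase.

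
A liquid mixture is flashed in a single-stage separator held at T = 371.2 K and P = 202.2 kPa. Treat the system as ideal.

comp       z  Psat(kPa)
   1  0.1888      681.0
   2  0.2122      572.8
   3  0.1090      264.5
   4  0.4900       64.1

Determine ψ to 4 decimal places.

Raoult's law: Kᵢ = Pᵢˢᵃᵗ/P = Pᵢˢᵃᵗ/202.2.
  K_1 = 681.0/202.2 = 3.367953, K_2 = 572.8/202.2 = 2.832839, K_3 = 264.5/202.2 = 1.308111, K_4 = 64.1/202.2 = 0.317013
Material balance + equilibrium reduce to Σ zᵢ(Kᵢ−1)/(1+ψ(Kᵢ−1)) = 0.
Check two-phase: ΣzᵢKᵢ = 1.5349 > 1 and Σzᵢ/Kᵢ = 1.7600 > 1, so g(0) = 0.5349 > 0 and g(1) = -0.7600 < 0.
Newton iteration, ψ⁰ = 0.31:
  ψ = 0.3100: g = 0.11193, g' = -1.0184 → ψ = 0.4199
  ψ = 0.4199: g = 0.00445, g' = -0.9513 → ψ = 0.4246
Converged at ψ = 0.4246.

ψ = 0.4246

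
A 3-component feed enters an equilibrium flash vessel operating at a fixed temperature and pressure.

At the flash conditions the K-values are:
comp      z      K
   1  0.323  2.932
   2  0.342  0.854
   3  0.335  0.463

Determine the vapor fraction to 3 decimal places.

Let ψ = V/F and solve Σ zᵢ(Kᵢ−1)/(1+ψ(Kᵢ−1)) = 0.
Feasibility: ΣzᵢKᵢ = 1.394, Σzᵢ/Kᵢ = 1.234 — both > 1, two phases present.
Iterate (Newton) starting at ψ = 0.64:
  ψ = 0.640: g = -0.0501, g' = -0.474 → ψ = 0.534
  ψ = 0.534: g = 0.0007, g' = -0.490 → ψ = 0.536
Converged at ψ = 0.536.

ψ = 0.536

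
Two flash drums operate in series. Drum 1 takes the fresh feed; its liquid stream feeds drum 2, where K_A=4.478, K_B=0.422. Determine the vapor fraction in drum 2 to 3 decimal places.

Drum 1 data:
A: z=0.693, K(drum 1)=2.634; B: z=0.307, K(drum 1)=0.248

Drum 1:
Rachford–Rice: g(ψ₁) = Σ zᵢ(Kᵢ−1)/(1+ψ₁(Kᵢ−1)) = 0.
Feasibility: ΣzᵢKᵢ = 1.901, Σzᵢ/Kᵢ = 1.501 — both > 1, two phases present.
Binary case is linear: z₁(K₁−1)(1+ψ₁(K₂−1)) + z₂(K₂−1)(1+ψ₁(K₁−1)) = 0
⇒ ψ₁ = [z₁(K₁−1)+z₂(K₂−1)] / [−(K₁−1)(K₂−1)] = 0.9015/1.2288 = 0.734
Drum-1 compositions:
  A: x = 0.315, y = 0.830
  B: x = 0.685, y = 0.170
Drum-2 feed = drum-1 liquid: z₂ = (0.3152, 0.6848).
Drum 2:
Let ψ₂ = V/F and solve Σ zᵢ(Kᵢ−1)/(1+ψ₂(Kᵢ−1)) = 0.
g(0) = ΣzᵢKᵢ − 1 = 0.700 and g(1) = 1 − Σzᵢ/Kᵢ = -0.693, so a root lies in (0, 1).
Binary case is linear: z₁(K₁−1)(1+ψ₂(K₂−1)) + z₂(K₂−1)(1+ψ₂(K₁−1)) = 0
⇒ ψ₂ = [z₁(K₁−1)+z₂(K₂−1)] / [−(K₁−1)(K₂−1)] = 0.7003/2.0103 = 0.348
  A: x = 0.143, y = 0.638
  B: x = 0.857, y = 0.362

V/F (drum 2) = 0.348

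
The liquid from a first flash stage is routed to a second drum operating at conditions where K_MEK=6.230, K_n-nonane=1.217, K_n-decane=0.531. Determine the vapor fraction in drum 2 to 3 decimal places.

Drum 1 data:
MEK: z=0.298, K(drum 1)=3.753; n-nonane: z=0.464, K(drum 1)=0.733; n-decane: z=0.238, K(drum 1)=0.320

Drum 1:
Iterate (Newton) starting at ψ₁ = 0.3:
  ψ₁ = 0.300: g = 0.1113, g' = -0.890 → ψ₁ = 0.425
  ψ₁ = 0.425: g = 0.0107, g' = -0.739 → ψ₁ = 0.439
  ψ₁ = 0.439: g = 0.0001, g' = -0.729 → ψ₁ = 0.440
Converged at ψ₁ = 0.440.
Drum-1 compositions:
  MEK: x = 0.135, y = 0.506
  n-nonane: x = 0.526, y = 0.385
  n-decane: x = 0.339, y = 0.109
Drum-2 feed = drum-1 liquid: z₂ = (0.1348, 0.5257, 0.3395).
Drum 2:
Rachford–Rice: g(ψ₂) = Σ zᵢ(Kᵢ−1)/(1+ψ₂(Kᵢ−1)) = 0.
Check two-phase: ΣzᵢKᵢ = 1.660 > 1 and Σzᵢ/Kᵢ = 1.093 > 1, so g(0) = 0.660 > 0 and g(1) = -0.093 < 0.
Newton–Raphson from ψ₂ = 0.5:
  ψ₂ = 0.500: g = 0.0900, g' = -0.430 → ψ₂ = 0.709
  ψ₂ = 0.709: g = 0.0100, g' = -0.353 → ψ₂ = 0.738
Converged at ψ₂ = 0.738.
  MEK: x = 0.028, y = 0.173
  n-nonane: x = 0.453, y = 0.551
  n-decane: x = 0.519, y = 0.276

V/F (drum 2) = 0.738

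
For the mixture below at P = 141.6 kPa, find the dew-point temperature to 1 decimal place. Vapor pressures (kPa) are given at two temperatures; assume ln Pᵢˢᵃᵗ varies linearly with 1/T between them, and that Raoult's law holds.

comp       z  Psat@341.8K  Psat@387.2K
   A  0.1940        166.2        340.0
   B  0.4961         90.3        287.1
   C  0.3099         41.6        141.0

T = 367.8 K

Dew-point temperature: Σzᵢ·P/Pᵢˢᵃᵗ(T) = 1. Interpolate ln Pᵢˢᵃᵗ = aᵢ + bᵢ/T.
  T = 341.8 K: ΣzᵢP/Pᵢˢᵃᵗ = 1.9981
  T = 387.2 K: ΣzᵢP/Pᵢˢᵃᵗ = 0.6367
  T = 364.5 K: ΣzᵢP/Pᵢˢᵃᵗ = 1.0855
  T = 375.9 K: ΣzᵢP/Pᵢˢᵃᵗ = 0.8231
  T = 370.2 K: ΣzᵢP/Pᵢˢᵃᵗ = 0.9431
  T = 367.4 K: ΣzᵢP/Pᵢˢᵃᵗ = 1.0099
Interpolating between 367.4 K and 370.2 K gives T ≈ 367.8 K.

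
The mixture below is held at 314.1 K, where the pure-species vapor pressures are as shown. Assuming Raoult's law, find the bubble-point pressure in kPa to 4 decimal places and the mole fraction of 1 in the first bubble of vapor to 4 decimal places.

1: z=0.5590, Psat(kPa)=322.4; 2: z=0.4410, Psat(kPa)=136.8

Pbub = 240.5504 kPa, y_1 = 0.7492

At the bubble point ψ → 0, so ΣzᵢKᵢ = 1 with Kᵢ = Pᵢˢᵃᵗ/P ⇒ P = ΣzᵢPᵢˢᵃᵗ.
P = 0.5590·322.4 + 0.4410·136.8 = 240.5504 kPa
yᵢ = zᵢPᵢˢᵃᵗ/P ⇒ y_1 = 0.5590·322.4/240.5504 = 0.7492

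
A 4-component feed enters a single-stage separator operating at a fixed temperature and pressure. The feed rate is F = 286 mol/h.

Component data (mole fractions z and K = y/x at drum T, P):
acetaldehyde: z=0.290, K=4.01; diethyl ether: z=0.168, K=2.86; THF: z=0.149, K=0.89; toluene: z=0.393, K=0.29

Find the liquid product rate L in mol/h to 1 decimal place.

L = 126.5 mol/h

Material balance + equilibrium reduce to Σ zᵢ(Kᵢ−1)/(1+V/F(Kᵢ−1)) = 0.
Check two-phase: ΣzᵢKᵢ = 1.890 > 1 and Σzᵢ/Kᵢ = 1.654 > 1, so g(0) = 0.890 > 0 and g(1) = -0.654 < 0.
Iterate (Newton) starting at V/F = 0.33:
  V/F = 0.330: g = 0.2501, g' = -1.224 → V/F = 0.534
  V/F = 0.534: g = 0.0244, g' = -1.049 → V/F = 0.558
Converged at V/F = 0.558.
Then V = V/F·F = 0.5575·286 = 159.5 mol/h and L = F − V = 126.5 mol/h.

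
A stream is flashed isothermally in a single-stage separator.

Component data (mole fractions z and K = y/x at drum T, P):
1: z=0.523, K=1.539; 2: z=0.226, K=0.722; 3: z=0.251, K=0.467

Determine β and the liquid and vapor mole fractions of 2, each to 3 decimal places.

β = 0.363, x_2 = 0.251, y_2 = 0.181

Material balance + equilibrium reduce to Σ zᵢ(Kᵢ−1)/(1+β(Kᵢ−1)) = 0.
Feasibility: ΣzᵢKᵢ = 1.085, Σzᵢ/Kᵢ = 1.190 — both > 1, two phases present.
Newton iteration, β⁰ = 0.5:
  β = 0.500: g = -0.0333, g' = -0.250 → β = 0.367
  β = 0.367: g = -0.0009, g' = -0.238 → β = 0.363
Converged at β = 0.363.
Compositions from xᵢ = zᵢ/(1+β(Kᵢ−1)), yᵢ = Kᵢxᵢ:
  1: x = 0.437, y = 0.673
  2: x = 0.251, y = 0.181
  3: x = 0.311, y = 0.145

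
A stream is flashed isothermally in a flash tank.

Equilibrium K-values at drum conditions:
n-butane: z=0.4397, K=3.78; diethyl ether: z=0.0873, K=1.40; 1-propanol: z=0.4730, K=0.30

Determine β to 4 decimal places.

β = 0.5271

Material balance + equilibrium reduce to Σ zᵢ(Kᵢ−1)/(1+β(Kᵢ−1)) = 0.
Feasibility: ΣzᵢKᵢ = 1.9262, Σzᵢ/Kᵢ = 1.7553 — both > 1, two phases present.
Iterate (Newton) starting at β = 0.5:
  β = 0.5000: g = 0.03117, g' = -1.1532 → β = 0.5270
  β = 0.5270: g = 0.00005, g' = -1.1507 → β = 0.5271
Converged at β = 0.5271.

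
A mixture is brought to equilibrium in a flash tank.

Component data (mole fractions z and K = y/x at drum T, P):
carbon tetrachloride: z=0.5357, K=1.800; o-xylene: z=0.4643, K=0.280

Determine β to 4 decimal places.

Material balance + equilibrium reduce to Σ zᵢ(Kᵢ−1)/(1+β(Kᵢ−1)) = 0.
g(0) = ΣzᵢKᵢ − 1 = 0.0943 and g(1) = 1 − Σzᵢ/Kᵢ = -0.9558, so a root lies in (0, 1).
Iterate (Newton) starting at β = 0.5:
  β = 0.5000: g = -0.21622, g' = -0.7626 → β = 0.2164
  β = 0.2164: g = -0.03071, g' = -0.5869 → β = 0.1641
  β = 0.1641: g = -0.00027, g' = -0.5774 → β = 0.1637
Converged at β = 0.1637.

β = 0.1637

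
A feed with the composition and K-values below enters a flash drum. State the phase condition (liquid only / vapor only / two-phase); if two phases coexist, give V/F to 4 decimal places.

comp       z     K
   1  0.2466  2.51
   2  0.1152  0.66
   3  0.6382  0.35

ΣzᵢKᵢ = 0.9184; Σzᵢ/Kᵢ = 2.0962.
Since ΣzᵢKᵢ < 1 the mixture is below its bubble point — single liquid phase.

liquid only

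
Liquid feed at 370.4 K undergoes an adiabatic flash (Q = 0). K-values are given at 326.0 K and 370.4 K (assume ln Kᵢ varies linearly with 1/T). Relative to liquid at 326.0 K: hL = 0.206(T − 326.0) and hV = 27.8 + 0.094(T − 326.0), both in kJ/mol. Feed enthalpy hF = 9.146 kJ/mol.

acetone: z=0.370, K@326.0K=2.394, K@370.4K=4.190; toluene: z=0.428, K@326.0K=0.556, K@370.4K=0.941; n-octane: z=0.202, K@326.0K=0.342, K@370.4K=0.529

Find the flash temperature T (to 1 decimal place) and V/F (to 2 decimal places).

Adiabatic flash: solve Rachford–Rice at each trial T, then check hF = ψ·hV(T) + (1−ψ)·hL(T).
  T = 326.0 K: K = (2.394, 0.556, 0.342), RR gives ψ = 0.265, H_out = 7.380 kJ/mol
  T = 370.4 K: K = (4.190, 0.941, 0.529), RR gives ψ = 1.000, H_out = 31.974 kJ/mol
  T = 348.2 K: K = (3.224, 0.736, 0.431), RR gives ψ = 0.684, H_out = 21.898 kJ/mol
  T = 337.1 K: K = (2.792, 0.642, 0.386), RR gives ψ = 0.472, H_out = 14.834 kJ/mol
  T = 331.6 K: K = (2.590, 0.599, 0.364), RR gives ψ = 0.371, H_out = 11.238 kJ/mol
  T = 328.8 K: K = (2.491, 0.577, 0.353), RR gives ψ = 0.319, H_out = 9.342 kJ/mol
  T = 327.4 K: K = (2.442, 0.567, 0.347), RR gives ψ = 0.292, H_out = 8.370 kJ/mol
Linear interpolation between T = 327.4 (H_out = 8.370) and T = 328.8 (H_out = 9.342) on hF = 9.146 gives T ≈ 328.5 K, at which ψ = 0.31.

T = 328.5 K, V/F = 0.31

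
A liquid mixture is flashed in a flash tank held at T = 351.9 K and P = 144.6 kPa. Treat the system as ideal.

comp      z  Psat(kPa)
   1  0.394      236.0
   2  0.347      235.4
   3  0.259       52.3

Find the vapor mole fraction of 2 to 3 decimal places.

y_2 = 0.384

Raoult's law: Kᵢ = Pᵢˢᵃᵗ/P = Pᵢˢᵃᵗ/144.6.
  K_1 = 236.0/144.6 = 1.63209, K_2 = 235.4/144.6 = 1.62794, K_3 = 52.3/144.6 = 0.36169
Material balance + equilibrium reduce to Σ zᵢ(Kᵢ−1)/(1+ψ(Kᵢ−1)) = 0.
Check two-phase: ΣzᵢKᵢ = 1.302 > 1 and Σzᵢ/Kᵢ = 1.171 > 1, so g(0) = 0.302 > 0 and g(1) = -0.171 < 0.
Newton iteration, ψ⁰ = 0.5:
  ψ = 0.500: g = 0.1122, g' = -0.398 → ψ = 0.782
  ψ = 0.782: g = -0.0174, g' = -0.553 → ψ = 0.751
  ψ = 0.751: g = -0.0005, g' = -0.525 → ψ = 0.750
Converged at ψ = 0.750.
Compositions from xᵢ = zᵢ/(1+ψ(Kᵢ−1)), yᵢ = Kᵢxᵢ:
  1: x = 0.267, y = 0.436
  2: x = 0.236, y = 0.384
  3: x = 0.497, y = 0.180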